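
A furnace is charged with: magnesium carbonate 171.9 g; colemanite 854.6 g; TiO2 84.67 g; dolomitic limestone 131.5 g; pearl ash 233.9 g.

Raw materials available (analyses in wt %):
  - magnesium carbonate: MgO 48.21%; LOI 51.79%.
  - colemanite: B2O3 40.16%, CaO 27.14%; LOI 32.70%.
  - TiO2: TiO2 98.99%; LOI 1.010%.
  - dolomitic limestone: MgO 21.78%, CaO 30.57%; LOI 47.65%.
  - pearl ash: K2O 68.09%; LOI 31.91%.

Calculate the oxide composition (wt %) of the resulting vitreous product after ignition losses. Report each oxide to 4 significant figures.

The intermediate values are shown rounded off to 4 significant digits alongside each step — each numeric step runs at exact precision at each step. Exactly one rounding lands on every reported value. All derived quantities, including net glass mass, the five compositions, yield, LOI, totals, are carried starting from the weights per 969.9 g of glass at full float precision precisely as stated by question or answer.
Delivered oxide masses:
  B2O3: 854.6·0.4016 = 343.2 g
  MgO: 171.9·0.4821 + 131.5·0.2178 = 111.5 g
  TiO2: 84.67·0.9899 = 83.81 g
  CaO: 854.6·0.2714 + 131.5·0.3057 = 272.1 g
  K2O: 233.9·0.6809 = 159.3 g
LOI: 171.9·0.5179 + 854.6·0.3270 + 84.67·0.01010 + 131.5·0.4765 + 233.9·0.3191 = 506.6 g
Glass mass = batch − LOI = 1477 − 506.6 = 969.9 g (the oxide masses sum to this)
percent share: oxide ÷ glass, ×100

Glass mass = 969.9 g (batch 1477 − LOI 506.6).
Composition: B2O3 35.38%, MgO 11.50%, TiO2 8.641%, CaO 28.06%, K2O 16.42%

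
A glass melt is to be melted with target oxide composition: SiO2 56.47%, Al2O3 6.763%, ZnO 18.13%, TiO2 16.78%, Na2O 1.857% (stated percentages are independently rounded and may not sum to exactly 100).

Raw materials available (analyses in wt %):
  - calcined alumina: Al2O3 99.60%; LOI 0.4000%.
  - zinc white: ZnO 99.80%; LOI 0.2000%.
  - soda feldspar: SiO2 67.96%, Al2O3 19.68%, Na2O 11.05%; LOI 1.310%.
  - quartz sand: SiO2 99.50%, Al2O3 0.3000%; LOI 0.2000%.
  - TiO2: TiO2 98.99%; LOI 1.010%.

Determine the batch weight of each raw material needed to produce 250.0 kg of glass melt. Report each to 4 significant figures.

The whole derivation carries full float precision at each step; mid-chain values are displayed rounded to 4 significant digits when written out — every reported number takes a single rounding — all derived quantities (the five compositions, ignition loss, glass mass, the totals, the yield) are re-derived starting from the weights on 250.0 kg of glass at full precision, as they appear in the question or the answer.
Target oxide masses per 250.0 kg glass melt:
  SiO2: 56.47% × 250.0 = 141.2 kg
  Al2O3: 6.763% × 250.0 = 16.91 kg
  ZnO: 18.13% × 250.0 = 45.32 kg
  TiO2: 16.78% × 250.0 = 41.95 kg
  Na2O: 1.857% × 250.0 = 4.642 kg
Per-oxide balance check applying the batch weights above, relative to the basis at hand (each sum matches its target mass inside rounding margins):
  SiO2: 42.01·0.6796 + 113.2·0.9950 = 141.2 kg (target 141.2 kg)
  Al2O3: 8.333·0.9960 + 42.01·0.1968 + 113.2·0.003000 = 16.91 kg (target 16.91 kg)
  ZnO: 45.42·0.9980 = 45.33 kg (target 45.32 kg)
  TiO2: 42.38·0.9899 = 41.95 kg (target 41.95 kg)
  Na2O: 42.01·0.1105 = 4.642 kg (target 4.642 kg)
Glass-mass closure: the batch minus its LOI: 250.0 kg (the targets, summed, come to 250.0 kg; versus the stated basis of 250.0 kg — deltas are rounding alone).
Adding the batch up: Σ batch = 251.3 kg; LOI removed, Σ of batch·LOI: 1.329 kg; glass ÷ batch gives a yield of 99.47%.

Batch per 250.0 kg glass melt:
  calcined alumina: 8.333 kg
  zinc white: 45.42 kg
  soda feldspar: 42.01 kg
  quartz sand: 113.2 kg
  TiO2: 42.38 kg
Total batch = 251.3 kg; LOI loss = 1.329 kg; yield = 99.47%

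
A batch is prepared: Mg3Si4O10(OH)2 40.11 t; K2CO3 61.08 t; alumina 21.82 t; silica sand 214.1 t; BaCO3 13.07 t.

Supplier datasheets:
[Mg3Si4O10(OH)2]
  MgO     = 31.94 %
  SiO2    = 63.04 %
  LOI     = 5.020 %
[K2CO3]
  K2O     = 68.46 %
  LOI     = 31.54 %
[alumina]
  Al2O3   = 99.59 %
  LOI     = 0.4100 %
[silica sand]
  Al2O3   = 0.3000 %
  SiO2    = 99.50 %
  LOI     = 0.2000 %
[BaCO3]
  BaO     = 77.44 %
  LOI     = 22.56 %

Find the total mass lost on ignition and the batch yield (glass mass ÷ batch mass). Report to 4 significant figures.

The whole derivation maintains full precision through the solve; intermediates appear with 4-significant-figure rounding on the page; each reported figure carries a single rounding — derived quantities, which include the totals, the five compositions, LOI, the yield, net glass mass, are computed at exact precision, precisely as stated by either problem or answer, using the weight values per 325.4 t of glass.
LOI of each material in turn:
  Mg3Si4O10(OH)2: 40.11 × 0.05020 = 2.014 t
  K2CO3: 61.08 × 0.3154 = 19.26 t
  alumina: 21.82 × 0.004100 = 0.08946 t
  silica sand: 214.1 × 0.002000 = 0.4282 t
  BaCO3: 13.07 × 0.2256 = 2.949 t
Total LOI = 24.74 t
Glass = batch − LOI = 350.2 − 24.74 = 325.4 t

LOI loss = 24.74 t; glass = 325.4 t; yield = 92.93%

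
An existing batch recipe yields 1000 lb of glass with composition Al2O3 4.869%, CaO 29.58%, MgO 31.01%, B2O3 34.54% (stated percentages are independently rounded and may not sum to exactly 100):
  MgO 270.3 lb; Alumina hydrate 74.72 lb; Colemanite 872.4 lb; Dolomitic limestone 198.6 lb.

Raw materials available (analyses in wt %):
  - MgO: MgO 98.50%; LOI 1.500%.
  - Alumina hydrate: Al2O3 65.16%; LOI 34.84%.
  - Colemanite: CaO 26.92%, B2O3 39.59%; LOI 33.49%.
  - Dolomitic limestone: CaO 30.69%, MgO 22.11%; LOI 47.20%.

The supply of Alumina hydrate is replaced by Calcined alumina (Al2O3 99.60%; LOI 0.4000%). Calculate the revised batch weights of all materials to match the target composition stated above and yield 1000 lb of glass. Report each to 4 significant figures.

Revised batch per 1000 lb glass:
  MgO: 270.3 lb
  Calcined alumina: 48.89 lb
  Colemanite: 872.4 lb
  Dolomitic limestone: 198.6 lb
Total batch = 1390 lb; LOI loss = 390.2 lb

In-progress results appear, rounded to 4 significant figures, in the printout. Full float precision is held in every operation; each reported figure receives exactly one rounding — all derived quantities (LOI, the four compositions, the totals, the yield, net glass mass) are recomputed in full precision from the weighed amounts for 1000 lb of glass as they appear in question or answer.
Target oxide masses per 1000 lb glass:
  Al2O3: 4.869% × 1000 = 48.69 lb
  CaO: 29.58% × 1000 = 295.8 lb
  MgO: 31.01% × 1000 = 310.1 lb
  B2O3: 34.54% × 1000 = 345.4 lb
Sums-versus-targets review from the weights as reported, relative to the basis at hand (every target is met by its sum inside rounding margins):
  Al2O3: 48.89·0.9960 = 48.69 lb (target 48.69 lb)
  CaO: 872.4·0.2692 + 198.6·0.3069 = 295.8 lb (target 295.8 lb)
  MgO: 270.3·0.9850 + 198.6·0.2211 = 310.2 lb (target 310.1 lb)
  B2O3: 872.4·0.3959 = 345.4 lb (target 345.4 lb)
Glass mass check: net batch after ignition = 1000 lb (oxide target masses add up to 1000 lb; the stated basis being 1000 lb — differing by rounding only).
Whole-batch sum: Σ batch = 1390 lb; ignition loss, Σ(batch × LOI) = 390.2 lb; as yield: glass ÷ batch → 71.94%.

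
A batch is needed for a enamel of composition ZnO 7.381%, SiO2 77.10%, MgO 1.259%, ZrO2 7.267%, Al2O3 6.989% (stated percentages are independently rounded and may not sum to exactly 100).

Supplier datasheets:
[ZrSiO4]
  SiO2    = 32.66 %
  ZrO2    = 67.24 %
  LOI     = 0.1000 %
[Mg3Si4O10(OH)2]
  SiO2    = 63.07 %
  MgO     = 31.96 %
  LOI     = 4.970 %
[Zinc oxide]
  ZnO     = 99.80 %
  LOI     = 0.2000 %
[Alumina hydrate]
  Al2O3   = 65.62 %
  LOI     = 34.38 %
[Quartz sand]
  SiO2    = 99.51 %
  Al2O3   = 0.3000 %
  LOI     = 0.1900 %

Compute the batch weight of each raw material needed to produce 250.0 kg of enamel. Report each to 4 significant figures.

Batch per 250.0 kg enamel:
  ZrSiO4: 27.02 kg
  Mg3Si4O10(OH)2: 9.848 kg
  Zinc oxide: 18.49 kg
  Alumina hydrate: 25.81 kg
  Quartz sand: 178.6 kg
Total batch = 259.8 kg; LOI loss = 9.766 kg; yield = 96.24%

All arithmetic holds full precision in all steps; mid-chain values are shown with 4-significant-digit rounding on the page; every reported figure is rounded once only; all derived quantities, which include five oxide percentages, ignition loss, net glass mass, the totals, yield, are carried at full float precision, as written in question or answer, using the weight values at 250.0 kg of glass.
The oxide mass targets at 250.0 kg enamel:
  ZnO: 7.381% × 250.0 = 18.45 kg
  SiO2: 77.10% × 250.0 = 192.8 kg
  MgO: 1.259% × 250.0 = 3.148 kg
  ZrO2: 7.267% × 250.0 = 18.17 kg
  Al2O3: 6.989% × 250.0 = 17.47 kg
Per-oxide balance check given the weights on record, versus the basis set out (summed amounts equal target values once rounding is allowed for):
  ZnO: 18.49·0.9980 = 18.45 kg (target 18.45 kg)
  SiO2: 27.02·0.3266 + 9.848·0.6307 + 178.6·0.9951 = 192.8 kg (target 192.8 kg)
  MgO: 9.848·0.3196 = 3.147 kg (target 3.148 kg)
  ZrO2: 27.02·0.6724 = 18.17 kg (target 18.17 kg)
  Al2O3: 25.81·0.6562 + 178.6·0.003000 = 17.47 kg (target 17.47 kg)
Glass-mass sanity pass: batch Σ − ignition loss = 250.0 kg (targets for the oxides total 250.0 kg; stated basis 250.0 kg — rounding explains the deltas).
Total batch = Σ batch = 259.8 kg; loss to ignition Σ batch·LOI = 9.766 kg; the yield ratio, glass ÷ batch: 96.24%.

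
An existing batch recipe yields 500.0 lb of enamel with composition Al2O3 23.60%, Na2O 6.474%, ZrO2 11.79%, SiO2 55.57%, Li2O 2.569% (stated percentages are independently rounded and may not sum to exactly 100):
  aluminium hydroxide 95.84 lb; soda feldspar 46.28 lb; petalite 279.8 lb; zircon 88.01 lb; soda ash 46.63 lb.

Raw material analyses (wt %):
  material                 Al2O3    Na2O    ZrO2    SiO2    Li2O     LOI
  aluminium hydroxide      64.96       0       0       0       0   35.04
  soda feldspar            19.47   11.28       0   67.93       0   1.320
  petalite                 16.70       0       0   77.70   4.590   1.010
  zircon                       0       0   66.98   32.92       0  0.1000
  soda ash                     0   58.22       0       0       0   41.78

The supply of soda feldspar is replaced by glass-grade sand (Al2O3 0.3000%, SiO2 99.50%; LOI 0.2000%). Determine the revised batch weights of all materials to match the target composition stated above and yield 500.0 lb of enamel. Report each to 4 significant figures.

Revised batch per 500.0 lb enamel:
  aluminium hydroxide: 109.6 lb
  glass-grade sand: 31.59 lb
  petalite: 279.8 lb
  zircon: 88.01 lb
  soda ash: 55.60 lb
Total batch = 564.6 lb; LOI loss = 64.61 lb

The working math carries full float precision all the way through — values along the way appear, with 4-significant-figure rounding, alongside each step. Exactly one rounding lands on every reported number. The derived quantities, including yield, net glass mass, ignition loss, totals, the five compositions, are carried from the weighed amounts for 500.0 lb of glass at exact precision, precisely as stated by either problem or answer.
Oxide-by-oxide targets in 500.0 lb enamel:
  Al2O3: 23.60% × 500.0 = 118.0 lb
  Na2O: 6.474% × 500.0 = 32.37 lb
  ZrO2: 11.79% × 500.0 = 58.95 lb
  SiO2: 55.57% × 500.0 = 277.8 lb
  Li2O: 2.569% × 500.0 = 12.84 lb
Balance tally, oxide-wise, per the reported batch figures, under the basis named above (target by target, the sums agree within answer rounding):
  Al2O3: 109.6·0.6496 + 31.59·0.003000 + 279.8·0.1670 = 118.0 lb (target 118.0 lb)
  Na2O: 55.60·0.5822 = 32.37 lb (target 32.37 lb)
  ZrO2: 88.01·0.6698 = 58.95 lb (target 58.95 lb)
  SiO2: 31.59·0.9950 + 279.8·0.7770 + 88.01·0.3292 = 277.8 lb (target 277.8 lb)
  Li2O: 279.8·0.04590 = 12.84 lb (target 12.84 lb)
Glass-mass closure: Σ batch − LOI loss = 500.0 lb (the targets, summed, come to 500.0 lb; against the stated basis, 500.0 lb — rounding explains the deltas).
Batch grand total — Σ batch = 564.6 lb; LOI loss = Σ batch·LOI = 64.61 lb; as yield: glass ÷ batch → 88.56%.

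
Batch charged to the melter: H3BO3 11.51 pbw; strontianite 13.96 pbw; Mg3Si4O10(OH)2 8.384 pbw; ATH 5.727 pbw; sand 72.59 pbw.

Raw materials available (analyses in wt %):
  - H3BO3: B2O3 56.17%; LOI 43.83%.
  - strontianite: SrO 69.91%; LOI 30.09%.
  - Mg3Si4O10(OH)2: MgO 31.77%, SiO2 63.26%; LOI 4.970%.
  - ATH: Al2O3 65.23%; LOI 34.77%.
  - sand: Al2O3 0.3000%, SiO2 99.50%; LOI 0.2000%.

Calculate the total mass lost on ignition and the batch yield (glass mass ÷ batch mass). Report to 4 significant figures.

LOI loss = 11.80 pbw; glass = 100.4 pbw; yield = 89.48%

All arithmetic maintains full precision at all times; values along the way are shown, rounded to four significant figures, as written; a single rounding yields each reported number; the derived quantities are re-derived from the batch weights for 100.4 pbw of glass at full float precision (totals, five oxide percentages, the yield, ignition loss, glass mass) as written in the problem or answer text.
LOI of each material in turn:
  H3BO3: 11.51 × 0.4383 = 5.045 pbw
  strontianite: 13.96 × 0.3009 = 4.201 pbw
  Mg3Si4O10(OH)2: 8.384 × 0.04970 = 0.4167 pbw
  ATH: 5.727 × 0.3477 = 1.991 pbw
  sand: 72.59 × 0.002000 = 0.1452 pbw
Total LOI = 11.80 pbw
Glass = batch − LOI = 112.2 − 11.80 = 100.4 pbw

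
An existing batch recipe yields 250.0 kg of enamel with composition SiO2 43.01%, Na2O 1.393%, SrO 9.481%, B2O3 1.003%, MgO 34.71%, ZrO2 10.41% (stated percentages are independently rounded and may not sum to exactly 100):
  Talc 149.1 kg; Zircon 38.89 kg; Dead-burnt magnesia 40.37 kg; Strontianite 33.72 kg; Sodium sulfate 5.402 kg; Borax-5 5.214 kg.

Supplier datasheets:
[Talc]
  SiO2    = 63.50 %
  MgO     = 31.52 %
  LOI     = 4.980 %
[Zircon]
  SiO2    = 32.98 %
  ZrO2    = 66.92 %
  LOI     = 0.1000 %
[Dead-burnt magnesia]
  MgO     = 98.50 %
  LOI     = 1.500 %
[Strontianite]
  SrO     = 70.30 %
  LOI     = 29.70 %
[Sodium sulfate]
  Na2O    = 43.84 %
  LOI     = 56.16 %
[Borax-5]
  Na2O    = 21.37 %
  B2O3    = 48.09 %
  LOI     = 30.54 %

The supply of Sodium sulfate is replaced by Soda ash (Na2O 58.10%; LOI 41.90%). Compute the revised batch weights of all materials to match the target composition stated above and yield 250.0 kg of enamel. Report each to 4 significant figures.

The working math maintains exact precision at all times; values along the way appear rounded off to 4 significant figures alongside each step; exactly one rounding lands on each reported result; the derived quantities are re-derived at exact precision (the totals, yield, six oxide percentages, LOI, net glass mass) starting from the weights for 250.0 kg of glass as written in problem or answer.
Target masses of each oxide per 250.0 kg enamel:
  SiO2: 43.01% × 250.0 = 107.5 kg
  Na2O: 1.393% × 250.0 = 3.482 kg
  SrO: 9.481% × 250.0 = 23.70 kg
  B2O3: 1.003% × 250.0 = 2.508 kg
  MgO: 34.71% × 250.0 = 86.78 kg
  ZrO2: 10.41% × 250.0 = 26.02 kg
Mass-balance tally per oxide working from each reported weight, versus the basis set out (oxide sums agree with the targets modulo rounding of the values):
  SiO2: 149.1·0.6350 + 38.89·0.3298 = 107.5 kg (target 107.5 kg)
  Na2O: 4.076·0.5810 + 5.214·0.2137 = 3.482 kg (target 3.482 kg)
  SrO: 33.72·0.7030 = 23.71 kg (target 23.70 kg)
  B2O3: 5.214·0.4809 = 2.507 kg (target 2.508 kg)
  MgO: 149.1·0.3152 + 40.37·0.9850 = 86.76 kg (target 86.78 kg)
  ZrO2: 38.89·0.6692 = 26.03 kg (target 26.02 kg)
Glass mass check: the batch minus its LOI: 250.0 kg (per-oxide target masses sum to 250.0 kg; the stated basis being 250.0 kg — differing by rounding only).
Summing the batch: Σ batch = 271.4 kg; LOI removed, Σ of batch·LOI: 21.38 kg; yield, glass over the total, = 92.12%.

Revised batch per 250.0 kg enamel:
  Talc: 149.1 kg
  Zircon: 38.89 kg
  Dead-burnt magnesia: 40.37 kg
  Strontianite: 33.72 kg
  Soda ash: 4.076 kg
  Borax-5: 5.214 kg
Total batch = 271.4 kg; LOI loss = 21.38 kg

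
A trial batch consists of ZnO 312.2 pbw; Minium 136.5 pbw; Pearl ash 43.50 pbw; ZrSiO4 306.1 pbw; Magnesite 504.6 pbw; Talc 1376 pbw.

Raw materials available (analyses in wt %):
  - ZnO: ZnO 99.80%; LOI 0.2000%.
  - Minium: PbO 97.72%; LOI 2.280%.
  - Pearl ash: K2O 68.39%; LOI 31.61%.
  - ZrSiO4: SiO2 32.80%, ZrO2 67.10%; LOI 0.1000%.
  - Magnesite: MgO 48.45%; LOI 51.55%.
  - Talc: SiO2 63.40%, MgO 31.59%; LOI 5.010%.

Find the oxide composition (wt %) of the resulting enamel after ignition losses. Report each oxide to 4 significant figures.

Glass mass = 2332 pbw (batch 2679 − LOI 346.9).
Composition: K2O 1.276%, SiO2 41.71%, PbO 5.720%, ZnO 13.36%, ZrO2 8.807%, MgO 29.12%

Every computation runs at full precision in all steps. Rounding to four significant figures governs each intermediate as printed — each reported number takes exactly one rounding; all derived quantities are computed using the weight values at 2332 pbw of glass in exact precision (LOI, the six compositions, net glass mass, the yield, totals), exactly as printed in the question or the answer.
Mass of each oxide from the mix:
  K2O: 43.50·0.6839 = 29.75 pbw
  SiO2: 306.1·0.3280 + 1376·0.6340 = 972.8 pbw
  PbO: 136.5·0.9772 = 133.4 pbw
  ZnO: 312.2·0.9980 = 311.6 pbw
  ZrO2: 306.1·0.6710 = 205.4 pbw
  MgO: 504.6·0.4845 + 1376·0.3159 = 679.2 pbw
LOI: 312.2·0.002000 + 136.5·0.02280 + 43.50·0.3161 + 306.1·0.001000 + 504.6·0.5155 + 1376·0.05010 = 346.9 pbw
Glass mass = batch − LOI = 2679 − 346.9 = 2332 pbw (consistent with Σ oxide mass)
wt %: oxide over glass, times 100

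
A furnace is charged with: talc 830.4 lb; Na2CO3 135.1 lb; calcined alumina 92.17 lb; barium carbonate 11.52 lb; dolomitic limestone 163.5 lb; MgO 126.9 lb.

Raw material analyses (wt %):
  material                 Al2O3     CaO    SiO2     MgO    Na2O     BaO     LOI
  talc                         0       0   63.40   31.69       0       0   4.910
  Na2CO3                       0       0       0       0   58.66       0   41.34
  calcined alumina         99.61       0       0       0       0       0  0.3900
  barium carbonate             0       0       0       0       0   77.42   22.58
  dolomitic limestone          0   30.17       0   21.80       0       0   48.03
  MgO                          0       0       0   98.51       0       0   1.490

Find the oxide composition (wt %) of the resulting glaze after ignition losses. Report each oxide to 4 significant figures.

In-progress results are displayed rounded to four significant figures — every computation maintains full precision in every operation — each reported value sees exactly one rounding — all derived quantities (ignition loss, yield, the totals, net glass mass, the six compositions) are re-derived in exact precision using the weight values for 1180 lb of glass exactly as printed in the question or the answer.
Delivered oxide masses:
  Al2O3: 92.17·0.9961 = 91.81 lb
  CaO: 163.5·0.3017 = 49.33 lb
  SiO2: 830.4·0.6340 = 526.5 lb
  MgO: 830.4·0.3169 + 163.5·0.2180 + 126.9·0.9851 = 423.8 lb
  Na2O: 135.1·0.5866 = 79.25 lb
  BaO: 11.52·0.7742 = 8.919 lb
LOI: 830.4·0.04910 + 135.1·0.4134 + 92.17·0.003900 + 11.52·0.2258 + 163.5·0.4803 + 126.9·0.01490 = 180.0 lb
Resulting glass, batch − LOI: 1360 − 180.0 = 1180 lb (= the summed oxide contributions)
percent share: oxide ÷ glass, ×100

Glass mass = 1180 lb (batch 1360 − LOI 180.0).
Composition: Al2O3 7.783%, CaO 4.182%, SiO2 44.63%, MgO 35.93%, Na2O 6.718%, BaO 0.7561%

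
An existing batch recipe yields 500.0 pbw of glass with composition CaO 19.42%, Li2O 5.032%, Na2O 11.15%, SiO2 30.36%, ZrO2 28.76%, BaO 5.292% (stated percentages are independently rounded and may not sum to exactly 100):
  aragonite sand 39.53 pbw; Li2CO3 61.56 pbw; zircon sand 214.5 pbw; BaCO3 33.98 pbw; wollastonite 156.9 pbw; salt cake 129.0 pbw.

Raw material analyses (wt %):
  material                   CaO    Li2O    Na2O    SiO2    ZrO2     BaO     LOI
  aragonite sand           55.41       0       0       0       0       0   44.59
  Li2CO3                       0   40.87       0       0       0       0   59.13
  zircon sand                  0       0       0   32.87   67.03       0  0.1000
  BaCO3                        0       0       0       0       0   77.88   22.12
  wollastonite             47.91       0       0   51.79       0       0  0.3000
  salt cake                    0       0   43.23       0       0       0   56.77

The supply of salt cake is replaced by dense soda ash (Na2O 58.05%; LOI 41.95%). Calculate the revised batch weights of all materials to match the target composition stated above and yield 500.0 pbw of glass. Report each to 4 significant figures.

Revised batch per 500.0 pbw glass:
  aragonite sand: 39.53 pbw
  Li2CO3: 61.56 pbw
  zircon sand: 214.5 pbw
  BaCO3: 33.98 pbw
  wollastonite: 156.9 pbw
  dense soda ash: 96.04 pbw
Total batch = 602.5 pbw; LOI loss = 102.5 pbw

The intermediate values are displayed with 4-significant-figure rounding in the working. Full precision is kept at every stage. Exactly one rounding goes into every reported value — the derived quantities (six oxide percentages, LOI, glass mass, yield, the totals) are computed starting from the weights for 500.0 pbw of glass at exact precision as written in the problem or answer text.
Target masses of each oxide per 500.0 pbw glass:
  CaO: 19.42% × 500.0 = 97.10 pbw
  Li2O: 5.032% × 500.0 = 25.16 pbw
  Na2O: 11.15% × 500.0 = 55.75 pbw
  SiO2: 30.36% × 500.0 = 151.8 pbw
  ZrO2: 28.76% × 500.0 = 143.8 pbw
  BaO: 5.292% × 500.0 = 26.46 pbw
Verifying the oxide balance from the weights as reported, against the basis in use (delivered sums recover each target inside rounding margins):
  CaO: 39.53·0.5541 + 156.9·0.4791 = 97.07 pbw (target 97.10 pbw)
  Li2O: 61.56·0.4087 = 25.16 pbw (target 25.16 pbw)
  Na2O: 96.04·0.5805 = 55.75 pbw (target 55.75 pbw)
  SiO2: 214.5·0.3287 + 156.9·0.5179 = 151.8 pbw (target 151.8 pbw)
  ZrO2: 214.5·0.6703 = 143.8 pbw (target 143.8 pbw)
  BaO: 33.98·0.7788 = 26.46 pbw (target 26.46 pbw)
Glass-mass sanity pass: total charge less LOI = 500.0 pbw (targets for the oxides total 500.1 pbw; stated basis 500.0 pbw — differing by rounding only).
Total batch = Σ batch = 602.5 pbw; loss to ignition Σ batch·LOI = 102.5 pbw; yield, glass over the total, = 82.98%.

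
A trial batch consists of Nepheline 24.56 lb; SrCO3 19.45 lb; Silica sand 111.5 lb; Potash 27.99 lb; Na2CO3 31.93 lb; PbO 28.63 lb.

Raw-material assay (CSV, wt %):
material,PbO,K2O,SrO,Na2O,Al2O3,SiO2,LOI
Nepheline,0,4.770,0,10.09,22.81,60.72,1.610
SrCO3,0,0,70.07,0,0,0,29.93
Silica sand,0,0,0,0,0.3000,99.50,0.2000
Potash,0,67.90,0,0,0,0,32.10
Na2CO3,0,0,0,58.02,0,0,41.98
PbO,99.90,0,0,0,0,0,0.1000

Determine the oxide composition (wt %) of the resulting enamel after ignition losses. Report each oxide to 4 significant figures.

The working math carries full float precision throughout; values along the way appear, rounded to 4 significant figures, in the printout. Every reported figure sees exactly one rounding — all derived quantities, which include glass mass, the six compositions, the yield, totals, ignition loss, are re-derived in full precision, as they appear in the problem or the answer, from the batch weights for 215.2 lb of glass.
Oxide masses out of the charge:
  PbO: 28.63·0.9990 = 28.60 lb
  K2O: 24.56·0.04770 + 27.99·0.6790 = 20.18 lb
  SrO: 19.45·0.7007 = 13.63 lb
  Na2O: 24.56·0.1009 + 31.93·0.5802 = 21.00 lb
  Al2O3: 24.56·0.2281 + 111.5·0.003000 = 5.937 lb
  SiO2: 24.56·0.6072 + 111.5·0.9950 = 125.9 lb
LOI: 24.56·0.01610 + 19.45·0.2993 + 111.5·0.002000 + 27.99·0.3210 + 31.93·0.4198 + 28.63·0.001000 = 28.86 lb
Resulting glass, batch − LOI: 244.1 − 28.86 = 215.2 lb (equal to the oxide-mass sum)
percent by weight: oxide/glass ×100

Glass mass = 215.2 lb (batch 244.1 − LOI 28.86).
Composition: PbO 13.29%, K2O 9.376%, SrO 6.333%, Na2O 9.760%, Al2O3 2.759%, SiO2 58.48%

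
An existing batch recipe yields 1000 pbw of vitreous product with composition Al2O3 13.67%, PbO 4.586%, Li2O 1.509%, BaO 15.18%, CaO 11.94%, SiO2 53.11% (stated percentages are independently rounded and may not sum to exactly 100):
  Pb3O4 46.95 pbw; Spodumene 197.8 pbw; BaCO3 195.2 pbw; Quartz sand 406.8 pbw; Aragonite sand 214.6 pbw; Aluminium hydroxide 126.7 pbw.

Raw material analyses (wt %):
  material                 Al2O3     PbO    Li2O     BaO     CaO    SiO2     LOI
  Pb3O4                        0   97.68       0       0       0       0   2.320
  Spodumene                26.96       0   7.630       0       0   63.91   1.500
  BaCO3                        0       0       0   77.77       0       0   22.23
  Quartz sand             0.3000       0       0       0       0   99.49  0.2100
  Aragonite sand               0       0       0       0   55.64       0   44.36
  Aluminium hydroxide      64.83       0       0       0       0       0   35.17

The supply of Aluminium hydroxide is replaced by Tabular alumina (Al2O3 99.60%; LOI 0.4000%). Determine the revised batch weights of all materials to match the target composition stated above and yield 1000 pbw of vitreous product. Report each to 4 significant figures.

All arithmetic carries full precision from start to finish — in-progress results appear (rounded to four significant digits) alongside each step. Each reported figure is rounded once only; all derived quantities (totals, LOI, glass mass, yield, the six compositions) are recomputed starting from the weights on 1000 pbw of glass in full precision, as given in either problem or answer.
Oxide mass targets, per 1000 pbw vitreous product:
  Al2O3: 13.67% × 1000 = 136.7 pbw
  PbO: 4.586% × 1000 = 45.86 pbw
  Li2O: 1.509% × 1000 = 15.09 pbw
  BaO: 15.18% × 1000 = 151.8 pbw
  CaO: 11.94% × 1000 = 119.4 pbw
  SiO2: 53.11% × 1000 = 531.1 pbw
Verifying the oxide balance on the weights just shown, at the basis given (each sum matches its target mass given rounding of the digits):
  Al2O3: 197.8·0.2696 + 406.8·0.003000 + 82.49·0.9960 = 136.7 pbw (target 136.7 pbw)
  PbO: 46.95·0.9768 = 45.86 pbw (target 45.86 pbw)
  Li2O: 197.8·0.07630 = 15.09 pbw (target 15.09 pbw)
  BaO: 195.2·0.7777 = 151.8 pbw (target 151.8 pbw)
  CaO: 214.6·0.5564 = 119.4 pbw (target 119.4 pbw)
  SiO2: 197.8·0.6391 + 406.8·0.9949 = 531.1 pbw (target 531.1 pbw)
Auditing the glass mass value: Σ batch − LOI loss = 1000 pbw (oxide target masses add up to 1000 pbw; with the basis standing at 1000 pbw — rounding explains the deltas).
Summing the batch: Σ batch = 1144 pbw; loss to ignition Σ batch·LOI = 143.8 pbw; as yield: glass ÷ batch → 87.43%.

Revised batch per 1000 pbw vitreous product:
  Pb3O4: 46.95 pbw
  Spodumene: 197.8 pbw
  BaCO3: 195.2 pbw
  Quartz sand: 406.8 pbw
  Aragonite sand: 214.6 pbw
  Tabular alumina: 82.49 pbw
Total batch = 1144 pbw; LOI loss = 143.8 pbw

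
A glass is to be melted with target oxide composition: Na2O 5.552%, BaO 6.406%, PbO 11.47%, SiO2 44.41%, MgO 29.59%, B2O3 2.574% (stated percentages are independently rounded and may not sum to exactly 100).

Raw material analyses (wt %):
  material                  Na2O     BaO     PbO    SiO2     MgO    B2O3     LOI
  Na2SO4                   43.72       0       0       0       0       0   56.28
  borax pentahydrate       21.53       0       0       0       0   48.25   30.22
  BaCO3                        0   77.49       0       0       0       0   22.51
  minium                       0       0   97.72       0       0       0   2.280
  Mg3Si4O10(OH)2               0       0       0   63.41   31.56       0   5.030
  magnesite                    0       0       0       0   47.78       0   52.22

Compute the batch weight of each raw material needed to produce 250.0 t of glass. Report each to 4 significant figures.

Batch per 250.0 t glass:
  Na2SO4: 25.18 t
  borax pentahydrate: 13.34 t
  BaCO3: 20.67 t
  minium: 29.34 t
  Mg3Si4O10(OH)2: 175.1 t
  magnesite: 39.17 t
Total batch = 302.8 t; LOI loss = 52.79 t; yield = 82.57%

Mid-chain values are displayed, rounded to 4 significant digits, between the steps. The working math maintains full precision from start to finish; each reported figure undergoes a single rounding — derived quantities are computed from the batch weights for 250.0 t of glass in exact precision (totals, the six compositions, LOI, net glass mass, yield) as quoted within the question or the answer.
Oxide-by-oxide targets in 250.0 t glass:
  Na2O: 5.552% × 250.0 = 13.88 t
  BaO: 6.406% × 250.0 = 16.02 t
  PbO: 11.47% × 250.0 = 28.68 t
  SiO2: 44.41% × 250.0 = 111.0 t
  MgO: 29.59% × 250.0 = 73.97 t
  B2O3: 2.574% × 250.0 = 6.435 t
Mass-balance tally per oxide from the weights as reported, for the quoted basis mass (summed amounts equal target values modulo rounding of the values):
  Na2O: 25.18·0.4372 + 13.34·0.2153 = 13.88 t (target 13.88 t)
  BaO: 20.67·0.7749 = 16.02 t (target 16.02 t)
  PbO: 29.34·0.9772 = 28.67 t (target 28.68 t)
  SiO2: 175.1·0.6341 = 111.0 t (target 111.0 t)
  MgO: 175.1·0.3156 + 39.17·0.4778 = 73.98 t (target 73.97 t)
  B2O3: 13.34·0.4825 = 6.437 t (target 6.435 t)
Auditing the glass mass value: Σ batch − LOI loss = 250.0 t (the targets, summed, come to 250.0 t; versus the stated basis of 250.0 t — differing by rounding only).
Summing the batch: Σ batch = 302.8 t; LOI loss = Σ batch·LOI = 52.79 t; as yield: glass ÷ batch → 82.57%.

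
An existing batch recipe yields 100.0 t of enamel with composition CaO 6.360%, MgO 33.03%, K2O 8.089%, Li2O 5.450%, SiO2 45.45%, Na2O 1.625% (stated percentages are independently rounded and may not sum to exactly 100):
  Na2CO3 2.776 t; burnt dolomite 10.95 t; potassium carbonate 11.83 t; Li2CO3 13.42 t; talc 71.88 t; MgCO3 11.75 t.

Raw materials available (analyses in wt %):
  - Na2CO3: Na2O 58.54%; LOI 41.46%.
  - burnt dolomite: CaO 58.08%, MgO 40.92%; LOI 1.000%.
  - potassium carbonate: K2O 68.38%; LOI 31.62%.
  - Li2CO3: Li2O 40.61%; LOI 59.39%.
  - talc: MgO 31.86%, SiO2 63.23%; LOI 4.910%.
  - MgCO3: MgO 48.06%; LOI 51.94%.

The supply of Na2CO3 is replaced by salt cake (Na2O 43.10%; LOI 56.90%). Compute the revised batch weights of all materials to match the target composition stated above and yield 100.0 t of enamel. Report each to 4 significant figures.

Revised batch per 100.0 t enamel:
  salt cake: 3.770 t
  burnt dolomite: 10.95 t
  potassium carbonate: 11.83 t
  Li2CO3: 13.42 t
  talc: 71.88 t
  MgCO3: 11.75 t
Total batch = 123.6 t; LOI loss = 23.60 t

Mid-chain values are printed, with 4-significant-digit rounding, as written — each numeric step carries exact precision throughout; each reported figure carries a single rounding — derived quantities (totals, the yield, LOI, net glass mass, the six compositions) are rebuilt from the weighed amounts for 100.0 t of glass in full float precision, as quoted within the question or the answer.
Oxide-by-oxide targets in 100.0 t enamel:
  CaO: 6.360% × 100.0 = 6.360 t
  MgO: 33.03% × 100.0 = 33.03 t
  K2O: 8.089% × 100.0 = 8.089 t
  Li2O: 5.450% × 100.0 = 5.450 t
  SiO2: 45.45% × 100.0 = 45.45 t
  Na2O: 1.625% × 100.0 = 1.625 t
Balance tally, oxide-wise, working from each reported weight, per the basis as stated (sums match the target masses within answer rounding):
  CaO: 10.95·0.5808 = 6.360 t (target 6.360 t)
  MgO: 10.95·0.4092 + 71.88·0.3186 + 11.75·0.4806 = 33.03 t (target 33.03 t)
  K2O: 11.83·0.6838 = 8.089 t (target 8.089 t)
  Li2O: 13.42·0.4061 = 5.450 t (target 5.450 t)
  SiO2: 71.88·0.6323 = 45.45 t (target 45.45 t)
  Na2O: 3.770·0.4310 = 1.625 t (target 1.625 t)
The glass-mass cross-check: total charge less LOI = 100.0 t (the targets, summed, come to 100.0 t; against the stated basis, 100.0 t — gaps are rounding artifacts).
Adding the batch up: Σ batch = 123.6 t; the LOI term Σ batch·LOI equals 23.60 t; yield = glass ÷ total batch = 80.91%.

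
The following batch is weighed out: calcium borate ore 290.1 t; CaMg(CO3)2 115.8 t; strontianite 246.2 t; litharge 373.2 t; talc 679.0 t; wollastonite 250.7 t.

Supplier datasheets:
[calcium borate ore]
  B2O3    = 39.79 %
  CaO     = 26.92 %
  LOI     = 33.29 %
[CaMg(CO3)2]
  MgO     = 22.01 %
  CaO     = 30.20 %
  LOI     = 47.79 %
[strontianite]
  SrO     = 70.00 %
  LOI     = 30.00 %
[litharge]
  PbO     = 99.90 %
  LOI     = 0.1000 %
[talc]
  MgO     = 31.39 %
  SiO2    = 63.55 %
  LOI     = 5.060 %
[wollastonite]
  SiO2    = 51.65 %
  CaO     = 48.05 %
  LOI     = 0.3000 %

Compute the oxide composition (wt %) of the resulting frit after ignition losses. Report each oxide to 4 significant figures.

Glass mass = 1694 t (batch 1955 − LOI 261.3).
Composition: B2O3 6.815%, PbO 22.01%, MgO 14.09%, SrO 10.18%, SiO2 33.12%, CaO 13.79%

Each numeric step keeps full float precision in every operation — mid-chain values appear, rounded to 4 significant digits, within the worked lines; each reported number undergoes a single rounding — derived quantities, including the totals, ignition loss, the yield, net glass mass, six oxide percentages, are re-derived using the weight values per 1694 t of glass at full precision as written in the problem or the answer.
Delivered oxide masses:
  B2O3: 290.1·0.3979 = 115.4 t
  PbO: 373.2·0.9990 = 372.8 t
  MgO: 115.8·0.2201 + 679.0·0.3139 = 238.6 t
  SrO: 246.2·0.7000 = 172.3 t
  SiO2: 679.0·0.6355 + 250.7·0.5165 = 561.0 t
  CaO: 290.1·0.2692 + 115.8·0.3020 + 250.7·0.4805 = 233.5 t
LOI: 290.1·0.3329 + 115.8·0.4779 + 246.2·0.3000 + 373.2·0.001000 + 679.0·0.05060 + 250.7·0.003000 = 261.3 t
Glass = total batch minus LOI = 1955 − 261.3 = 1694 t (= the summed oxide contributions)
percent share: oxide ÷ glass, ×100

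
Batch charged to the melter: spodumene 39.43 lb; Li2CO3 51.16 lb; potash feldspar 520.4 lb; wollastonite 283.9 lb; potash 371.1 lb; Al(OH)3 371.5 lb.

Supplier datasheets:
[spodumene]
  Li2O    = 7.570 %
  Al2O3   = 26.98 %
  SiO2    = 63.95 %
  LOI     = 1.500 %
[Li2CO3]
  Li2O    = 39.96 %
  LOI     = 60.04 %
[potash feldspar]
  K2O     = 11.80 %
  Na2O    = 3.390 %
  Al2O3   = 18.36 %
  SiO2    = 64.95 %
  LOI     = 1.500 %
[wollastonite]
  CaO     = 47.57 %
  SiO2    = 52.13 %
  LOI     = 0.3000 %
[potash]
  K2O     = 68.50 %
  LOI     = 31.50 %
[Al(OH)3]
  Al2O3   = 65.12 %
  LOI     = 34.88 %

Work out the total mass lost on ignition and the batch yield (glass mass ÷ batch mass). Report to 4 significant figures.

LOI loss = 286.4 lb; glass = 1351 lb; yield = 82.51%

Intermediates are shown rounded to 4 significant digits across the worked steps. The whole derivation maintains exact precision from first step to last; each reported number is rounded exactly once; derived quantities (yield, the six compositions, LOI, the totals, glass mass) are computed at full float precision from the batch weights for 1351 lb of glass exactly as shown in problem or answer.
Ignition loss by material:
  spodumene: 39.43 × 0.01500 = 0.5914 lb
  Li2CO3: 51.16 × 0.6004 = 30.72 lb
  potash feldspar: 520.4 × 0.01500 = 7.806 lb
  wollastonite: 283.9 × 0.003000 = 0.8517 lb
  potash: 371.1 × 0.3150 = 116.9 lb
  Al(OH)3: 371.5 × 0.3488 = 129.6 lb
Total LOI = 286.4 lb
Glass = batch − LOI = 1637 − 286.4 = 1351 lb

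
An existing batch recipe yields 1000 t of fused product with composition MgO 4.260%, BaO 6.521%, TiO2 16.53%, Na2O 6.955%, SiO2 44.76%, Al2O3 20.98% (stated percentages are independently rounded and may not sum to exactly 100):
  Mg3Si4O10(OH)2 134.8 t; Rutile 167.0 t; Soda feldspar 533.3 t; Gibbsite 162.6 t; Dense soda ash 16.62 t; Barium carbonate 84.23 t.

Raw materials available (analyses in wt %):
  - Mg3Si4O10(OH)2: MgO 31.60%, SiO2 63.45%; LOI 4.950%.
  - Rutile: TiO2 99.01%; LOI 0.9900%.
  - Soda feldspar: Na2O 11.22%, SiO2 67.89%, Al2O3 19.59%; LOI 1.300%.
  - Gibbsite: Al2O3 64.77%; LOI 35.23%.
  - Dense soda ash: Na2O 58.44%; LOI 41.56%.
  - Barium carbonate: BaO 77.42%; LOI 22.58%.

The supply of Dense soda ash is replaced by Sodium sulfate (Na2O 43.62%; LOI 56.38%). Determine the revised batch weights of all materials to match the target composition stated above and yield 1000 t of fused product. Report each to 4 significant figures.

Intermediates are displayed with 4-significant-figure rounding when written out; the working math holds full precision end to end — each reported value is rounded once only — all derived quantities are computed at full precision (the totals, yield, ignition loss, glass mass, the six compositions) from the batch weights per 1000 t of glass, as they appear in the problem or the answer.
Oxide mass targets, per 1000 t fused product:
  MgO: 4.260% × 1000 = 42.60 t
  BaO: 6.521% × 1000 = 65.21 t
  TiO2: 16.53% × 1000 = 165.3 t
  Na2O: 6.955% × 1000 = 69.55 t
  SiO2: 44.76% × 1000 = 447.6 t
  Al2O3: 20.98% × 1000 = 209.8 t
Per-oxide balance check on the weights just shown, under the basis named above (sums match the target masses inside rounding margins):
  MgO: 134.8·0.3160 = 42.60 t (target 42.60 t)
  BaO: 84.23·0.7742 = 65.21 t (target 65.21 t)
  TiO2: 167.0·0.9901 = 165.3 t (target 165.3 t)
  Na2O: 533.3·0.1122 + 22.27·0.4362 = 69.55 t (target 69.55 t)
  SiO2: 134.8·0.6345 + 533.3·0.6789 = 447.6 t (target 447.6 t)
  Al2O3: 533.3·0.1959 + 162.6·0.6477 = 209.8 t (target 209.8 t)
The glass-mass cross-check: whole batch net of LOI = 1000 t (the Σ of target masses is 1000 t; basis as stated: 1000 t — rounding explains the deltas).
Batch grand total — Σ batch = 1104 t; Σ batch·LOI gives LOI loss = 104.1 t; yield, glass over the total, = 90.57%.

Revised batch per 1000 t fused product:
  Mg3Si4O10(OH)2: 134.8 t
  Rutile: 167.0 t
  Soda feldspar: 533.3 t
  Gibbsite: 162.6 t
  Sodium sulfate: 22.27 t
  Barium carbonate: 84.23 t
Total batch = 1104 t; LOI loss = 104.1 t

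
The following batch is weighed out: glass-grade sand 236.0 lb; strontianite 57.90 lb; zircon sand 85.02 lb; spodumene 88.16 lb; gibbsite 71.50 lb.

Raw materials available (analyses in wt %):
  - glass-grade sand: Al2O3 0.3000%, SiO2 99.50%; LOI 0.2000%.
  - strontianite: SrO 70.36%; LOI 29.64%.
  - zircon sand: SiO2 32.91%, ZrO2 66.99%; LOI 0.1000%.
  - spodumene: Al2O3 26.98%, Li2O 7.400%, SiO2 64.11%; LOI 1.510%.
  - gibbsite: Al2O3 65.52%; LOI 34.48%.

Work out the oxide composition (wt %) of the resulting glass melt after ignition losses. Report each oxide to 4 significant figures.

Glass mass = 494.9 lb (batch 538.6 − LOI 43.70).
Composition: Al2O3 14.42%, SrO 8.232%, Li2O 1.318%, SiO2 64.53%, ZrO2 11.51%

In-progress results appear (rounded to 4 significant figures) at each printed step. Every computation maintains exact precision in every operation — every reported number undergoes a single rounding. All derived quantities, which include totals, yield, LOI, net glass mass, five oxide percentages, are recomputed in exact precision, exactly as printed in either problem or answer, using the weight values at 494.9 lb of glass.
What the batch supplies per oxide:
  Al2O3: 236.0·0.003000 + 88.16·0.2698 + 71.50·0.6552 = 71.34 lb
  SrO: 57.90·0.7036 = 40.74 lb
  Li2O: 88.16·0.07400 = 6.524 lb
  SiO2: 236.0·0.9950 + 85.02·0.3291 + 88.16·0.6411 = 319.3 lb
  ZrO2: 85.02·0.6699 = 56.95 lb
LOI: 236.0·0.002000 + 57.90·0.2964 + 85.02·0.001000 + 88.16·0.01510 + 71.50·0.3448 = 43.70 lb
The glass mass, total less LOI, = 538.6 − 43.70 = 494.9 lb (= the summed oxide contributions)
wt % = oxide mass / glass mass × 100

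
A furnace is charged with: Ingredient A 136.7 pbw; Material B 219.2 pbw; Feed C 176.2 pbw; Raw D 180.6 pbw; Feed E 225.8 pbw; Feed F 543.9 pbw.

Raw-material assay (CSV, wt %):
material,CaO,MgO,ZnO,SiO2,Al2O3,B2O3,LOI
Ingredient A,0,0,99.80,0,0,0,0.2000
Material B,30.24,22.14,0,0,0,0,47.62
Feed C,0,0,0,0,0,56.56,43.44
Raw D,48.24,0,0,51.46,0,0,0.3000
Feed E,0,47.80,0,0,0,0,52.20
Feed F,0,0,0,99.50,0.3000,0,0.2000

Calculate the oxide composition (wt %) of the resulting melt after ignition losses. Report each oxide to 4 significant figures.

The whole derivation runs at exact precision at each step — values along the way appear, with 4-significant-figure rounding, at each printed step. Every reported value receives exactly one rounding; all derived quantities are re-derived from the weighed amounts per 1182 pbw of glass at exact precision (the yield, LOI, the six compositions, totals, glass mass), exactly as shown in either problem or answer.
Per-oxide mass from batch:
  CaO: 219.2·0.3024 + 180.6·0.4824 = 153.4 pbw
  MgO: 219.2·0.2214 + 225.8·0.4780 = 156.5 pbw
  ZnO: 136.7·0.9980 = 136.4 pbw
  SiO2: 180.6·0.5146 + 543.9·0.9950 = 634.1 pbw
  Al2O3: 543.9·0.003000 = 1.632 pbw
  B2O3: 176.2·0.5656 = 99.66 pbw
LOI: 136.7·0.002000 + 219.2·0.4762 + 176.2·0.4344 + 180.6·0.003000 + 225.8·0.5220 + 543.9·0.002000 = 300.7 pbw
batch − LOI leaves glass = 1482 − 300.7 = 1182 pbw (= the summed oxide contributions)
each oxide over glass, ×100, is wt %

Glass mass = 1182 pbw (batch 1482 − LOI 300.7).
Composition: CaO 12.98%, MgO 13.24%, ZnO 11.54%, SiO2 53.66%, Al2O3 0.1381%, B2O3 8.433%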